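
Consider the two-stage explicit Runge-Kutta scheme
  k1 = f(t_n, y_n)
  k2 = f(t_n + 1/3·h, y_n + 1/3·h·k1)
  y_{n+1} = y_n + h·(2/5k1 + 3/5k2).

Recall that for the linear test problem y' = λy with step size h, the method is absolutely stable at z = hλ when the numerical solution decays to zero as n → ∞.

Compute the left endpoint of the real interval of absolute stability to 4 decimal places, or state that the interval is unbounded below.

On y'=λy, z=hλ:
  k1=λy_n ⇒ h·k1=z·y_n;  k2=λ(1+1/3z)y_n ⇒ h·k2=z(1+1/3z)y_n
  y_{n+1}/y_n = 1 + 2/5z + 3/5z(1+1/3z) = 1 + z + 1/5z²
  Hence R(z) = 1 + z + 1/5z².

Boundary: |R(x)|=1, x<0.
x=-0.82: |R|=0.3145
R=1: x+1/5x²=0 ⇒ x=−5=-5.0000; min R=1−1/(4·1/5)=-0.2500>−1
Confirm numerically:
  x=-4.354: |R|=0.43746 <1
  x=-3.584: |R|=0.01499 <1
  x=-3.450: |R|=0.06950 <1
  x=-3.205: |R|=0.15060 <1
  x=-5.331: |R|=1.35291 >1
  x=-5.207: |R|=1.21557 >1
So |R|<1 on (-5.0000, 0).

z* = -5.0000.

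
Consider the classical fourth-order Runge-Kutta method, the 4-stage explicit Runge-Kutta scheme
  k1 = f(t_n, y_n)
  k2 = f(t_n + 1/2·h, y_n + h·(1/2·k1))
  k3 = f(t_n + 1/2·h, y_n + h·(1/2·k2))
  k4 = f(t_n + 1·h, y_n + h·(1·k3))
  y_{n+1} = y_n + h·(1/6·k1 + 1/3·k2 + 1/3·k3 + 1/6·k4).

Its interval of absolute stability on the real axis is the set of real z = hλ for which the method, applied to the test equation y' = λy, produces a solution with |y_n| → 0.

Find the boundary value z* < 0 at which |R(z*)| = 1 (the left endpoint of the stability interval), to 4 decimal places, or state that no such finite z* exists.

With y'=λy (z=hλ):
  order 4, 4-stage ⇒ R(z)=1+z+z^2/2+z^3/6+z^4/24
  (e.g. R(-1.27)=0.30345, |R|=0.30345)

Solve |R(x)|<1 on ℝ⁻.
x=-1.27: |R|=0.3034
|R(-3.15)|=1.7043 |R(-2.42)|=0.5752 |R(-1.04)|=0.3621
Bisect:
  x_lo=-3.3327 |R|=2.1914  x_hi=-0.2570 |R|=0.7734
  mid=-1.79481 |R|=0.28462 →hi
  mid=-2.56374 |R|=0.71421 →hi
  mid=-2.94820 |R|=1.27471 →lo
  mid=-2.75597 |R|=0.95668 →hi
  mid=-2.85209 |R|=1.10546 →lo
  mid=-2.80403 |R|=1.02862 →lo
  mid=-2.78000 |R|=0.99205 →hi
  mid=-2.79201 |R|=1.01018 →lo
  ...
  [-2.78544,-2.78526] ⇒ x*=-2.7853
Interval (-2.7853, 0).

left endpoint -2.7853.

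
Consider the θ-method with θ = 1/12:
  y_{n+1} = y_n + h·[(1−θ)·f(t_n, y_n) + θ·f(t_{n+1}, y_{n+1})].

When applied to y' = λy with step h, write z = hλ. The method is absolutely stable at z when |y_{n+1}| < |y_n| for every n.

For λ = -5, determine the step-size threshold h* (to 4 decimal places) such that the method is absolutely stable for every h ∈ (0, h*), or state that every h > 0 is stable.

(-2.4000,0); λ=-5 ⇒ h* = (12/5)/5 = 0.4800.

With y'=λy (z=hλ):
  y_{n+1} = y_n + z·[11/12·y_n + 1/12·y_{n+1}] ⇒ (1 − 1/12z)y_{n+1} = (1 + 11/12z)y_n
  R(z) = (1 + 11/12z)/(1 − 1/12z).

Boundary: |R(x)|=1, x<0.
x=-0.44: |R|=0.5756
R=−1: 1+11/12x = −1+1/12x ⇒ -5/6x=2 ⇒ x=2/(-5/6)=-2.4000
Confirm numerically:
  x=-2.100: |R|=0.78723 <1
  x=-1.615: |R|=0.42343 <1
  x=-1.522: |R|=0.35069 <1
  x=-1.212: |R|=0.10082 <1
  x=-2.794: |R|=1.26632 >1
  x=-2.617: |R|=1.14846 >1
Stable set (-2.4000, 0).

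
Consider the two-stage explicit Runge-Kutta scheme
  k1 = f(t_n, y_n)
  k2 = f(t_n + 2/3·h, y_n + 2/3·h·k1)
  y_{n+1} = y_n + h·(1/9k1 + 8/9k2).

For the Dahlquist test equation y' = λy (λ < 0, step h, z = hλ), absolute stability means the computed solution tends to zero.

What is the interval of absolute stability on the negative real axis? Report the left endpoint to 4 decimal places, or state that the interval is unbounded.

(-1.6875, 0).

On y'=λy, z=hλ:
  k1=λy_n ⇒ h·k1=z·y_n;  k2=λ(1+2/3z)y_n ⇒ h·k2=z(1+2/3z)y_n
  y_{n+1}/y_n = 1 + 1/9z + 8/9z(1+2/3z) = 1 + z + 16/27z²
  so R(z) = 1 + z + 16/27z².

Need |R(x)|<1, x<0.
x=-1.67: |R|=0.9827
R=1: x+16/27x²=0 ⇒ x=−27/16=-1.6875; min R=1−1/(4·16/27)=0.5781>−1
Confirm numerically:
  x=-1.404: |R|=0.76413 <1
  x=-1.373: |R|=0.74411 <1
  x=-0.697: |R|=0.59089 <1
  x=-2.231: |R|=1.71855 >1
  x=-2.088: |R|=1.49555 >1
  x=-1.881: |R|=1.21569 >1
So |R|<1 on (-1.6875, 0).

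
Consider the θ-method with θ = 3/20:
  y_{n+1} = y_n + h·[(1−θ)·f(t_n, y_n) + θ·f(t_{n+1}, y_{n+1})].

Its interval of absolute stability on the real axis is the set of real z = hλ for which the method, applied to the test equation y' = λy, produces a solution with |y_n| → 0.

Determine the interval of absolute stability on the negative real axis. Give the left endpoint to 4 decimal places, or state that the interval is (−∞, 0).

Test eqn y'=λy, z=hλ:
  y_{n+1} = y_n + z·[17/20·y_n + 3/20·y_{n+1}] ⇒ (1 − 3/20z)y_{n+1} = (1 + 17/20z)y_n
  Hence R(z) = (1 + 17/20z)/(1 − 3/20z).

Boundary: |R(x)|=1, x<0.
x=-0.71: |R|=0.3583
R=−1: 1+17/20x = −1+3/20x ⇒ -7/10x=2 ⇒ x=2/(-7/10)=-2.8571
Confirm numerically:
  x=-2.633: |R|=0.88752 <1
  x=-2.225: |R|=0.66823 <1
  x=-1.926: |R|=0.49430 <1
  x=-1.537: |R|=0.24903 <1
  x=-3.418: |R|=1.25954 >1
  x=-2.971: |R|=1.05513 >1
Interval (-2.8571, 0).

(-2.8571, 0).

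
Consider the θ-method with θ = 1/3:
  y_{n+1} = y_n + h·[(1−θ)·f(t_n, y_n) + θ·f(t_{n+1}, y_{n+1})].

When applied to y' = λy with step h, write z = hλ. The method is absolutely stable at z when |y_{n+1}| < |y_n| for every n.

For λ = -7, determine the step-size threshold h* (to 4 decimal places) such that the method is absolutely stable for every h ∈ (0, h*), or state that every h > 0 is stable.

(-6.0000,0); λ=-7 ⇒ h* = (6)/7 = 0.8571.

Test eqn y'=λy, z=hλ:
  y_{n+1} = y_n + z·[2/3·y_n + 1/3·y_{n+1}] ⇒ (1 − 1/3z)y_{n+1} = (1 + 2/3z)y_n
  R(z) = (1 + 2/3z)/(1 − 1/3z).

Solve |R(x)|<1 on ℝ⁻.
x=-1.47: |R|=0.0134
R=−1: 1+2/3x = −1+1/3x ⇒ -1/3x=2 ⇒ x=2/(-1/3)=-6.0000
Confirm numerically:
  x=-5.792: |R|=0.97634 <1
  x=-4.526: |R|=0.80415 <1
  x=-4.079: |R|=0.72863 <1
  x=-6.251: |R|=1.02713 >1
  x=-6.063: |R|=1.00695 >1
So |R|<1 on (-6.0000, 0).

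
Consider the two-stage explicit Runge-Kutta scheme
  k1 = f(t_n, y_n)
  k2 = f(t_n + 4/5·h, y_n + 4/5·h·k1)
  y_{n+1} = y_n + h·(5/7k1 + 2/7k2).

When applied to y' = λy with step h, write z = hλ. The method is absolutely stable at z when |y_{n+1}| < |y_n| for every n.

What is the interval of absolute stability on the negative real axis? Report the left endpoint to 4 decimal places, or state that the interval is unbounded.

On y'=λy, z=hλ:
  k1=λy_n ⇒ h·k1=z·y_n;  k2=λ(1+4/5z)y_n ⇒ h·k2=z(1+4/5z)y_n
  y_{n+1}/y_n = 1 + 5/7z + 2/7z(1+4/5z) = 1 + z + 8/35z²
  R(z) = 1 + z + 8/35z².

Need |R(x)|<1, x<0.
x=-0.42: |R|=0.6203
R=1: x+8/35x²=0 ⇒ x=−35/8=-4.3750; min R=1−1/(4·8/35)=-0.0938>−1
Confirm numerically:
  x=-3.768: |R|=0.47722 <1
  x=-2.523: |R|=0.06802 <1
  x=-2.452: |R|=0.07776 <1
  x=-2.029: |R|=0.08801 <1
  x=-4.699: |R|=1.34799 >1
  x=-4.697: |R|=1.34570 >1
  x=-4.525: |R|=1.15514 >1
So |R|<1 on (-4.3750, 0).

z∈(-4.3750,0).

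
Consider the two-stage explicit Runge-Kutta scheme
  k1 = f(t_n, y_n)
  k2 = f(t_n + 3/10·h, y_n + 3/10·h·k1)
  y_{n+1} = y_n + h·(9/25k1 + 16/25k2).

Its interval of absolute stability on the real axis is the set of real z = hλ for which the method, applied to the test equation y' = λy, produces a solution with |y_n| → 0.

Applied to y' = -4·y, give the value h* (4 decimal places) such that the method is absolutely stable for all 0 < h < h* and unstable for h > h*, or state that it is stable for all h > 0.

On y'=λy, z=hλ:
  k1=λy_n ⇒ h·k1=z·y_n;  k2=λ(1+3/10z)y_n ⇒ h·k2=z(1+3/10z)y_n
  y_{n+1}/y_n = 1 + 9/25z + 16/25z(1+3/10z) = 1 + z + 24/125z²
  ⇒ R(z) = 1 + z + 24/125z².

Find x<0 with |R(x)|<1.
x=-1.23: |R|=0.0605
R=1: x+24/125x²=0 ⇒ x=−125/24=-5.2083; min R=1−1/(4·24/125)=-0.3021>−1
Confirm numerically:
  x=-4.732: |R|=0.56723 <1
  x=-4.609: |R|=0.46963 <1
  x=-3.055: |R|=0.26306 <1
  x=-2.390: |R|=0.29328 <1
  x=-5.676: |R|=1.50966 >1
  x=-5.651: |R|=1.48029 >1
Stable set (-5.2083, 0).

(-5.2083,0); λ=-4 ⇒ h* = (125/24)/4 = 1.3021.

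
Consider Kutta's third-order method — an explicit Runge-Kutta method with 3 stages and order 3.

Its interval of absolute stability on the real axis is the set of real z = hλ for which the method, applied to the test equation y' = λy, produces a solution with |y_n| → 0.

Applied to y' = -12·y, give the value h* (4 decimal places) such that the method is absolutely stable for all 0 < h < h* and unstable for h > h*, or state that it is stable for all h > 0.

(-2.5127,0); λ=-12 ⇒ h* = 0.2094.

With y'=λy (z=hλ):
  order 3, 3-stage ⇒ R(z)=1+z+z^2/2+z^3/6
  (e.g. R(-1.09)=0.28821, |R|=0.28821)

Boundary: |R(x)|=1, x<0.
x=-1.09: |R|=0.2882
|R(-2.22)|=0.5793 |R(-1.72)|=0.0889 |R(-1.29)|=0.1843
Bisect:
  x_lo=-2.9355 |R|=1.8429  x_hi=-0.0729 |R|=0.9297
  mid=-1.50421 |R|=0.05986 →hi
  mid=-2.21987 |R|=0.57915 →hi
  mid=-2.57770 |R|=1.11004 →lo
  mid=-2.39879 |R|=0.82221 →hi
  mid=-2.48825 |R|=0.96017 →hi
  mid=-2.53297 |R|=1.03357 →lo
  mid=-2.51061 |R|=0.99649 →hi
  ...
  [-2.51288,-2.51271] ⇒ x*=-2.5127
Interval (-2.5127, 0).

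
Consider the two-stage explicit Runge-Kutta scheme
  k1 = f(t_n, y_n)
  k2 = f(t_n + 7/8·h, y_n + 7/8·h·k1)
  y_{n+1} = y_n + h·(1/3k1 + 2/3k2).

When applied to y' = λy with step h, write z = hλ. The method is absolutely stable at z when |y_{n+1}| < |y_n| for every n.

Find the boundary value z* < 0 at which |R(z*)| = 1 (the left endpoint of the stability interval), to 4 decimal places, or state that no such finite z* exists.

Test eqn y'=λy, z=hλ:
  k1=λy_n ⇒ h·k1=z·y_n;  k2=λ(1+7/8z)y_n ⇒ h·k2=z(1+7/8z)y_n
  y_{n+1}/y_n = 1 + 1/3z + 2/3z(1+7/8z) = 1 + z + 7/12z²
  Hence R(z) = 1 + z + 7/12z².

Boundary: |R(x)|=1, x<0.
x=-1.7: |R|=0.9858
R=1: x+7/12x²=0 ⇒ x=−12/7=-1.7143; min R=1−1/(4·7/12)=0.5714>−1
Confirm numerically:
  x=-1.166: |R|=0.62707 <1
  x=-1.061: |R|=0.59567 <1
  x=-0.865: |R|=0.57146 <1
  x=-2.208: |R|=1.63590 >1
  x=-2.047: |R|=1.39729 >1
So |R|<1 on (-1.7143, 0).

z* = -1.7143.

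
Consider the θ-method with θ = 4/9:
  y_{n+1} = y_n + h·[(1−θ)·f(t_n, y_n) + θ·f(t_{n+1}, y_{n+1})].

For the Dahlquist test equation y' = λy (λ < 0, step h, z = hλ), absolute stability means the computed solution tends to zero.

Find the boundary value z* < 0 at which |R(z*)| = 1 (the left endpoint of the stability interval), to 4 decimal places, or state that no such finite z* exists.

z* = -18.0000.

With y'=λy (z=hλ):
  y_{n+1} = y_n + z·[5/9·y_n + 4/9·y_{n+1}] ⇒ (1 − 4/9z)y_{n+1} = (1 + 5/9z)y_n
  Hence R(z) = (1 + 5/9z)/(1 − 4/9z).

Find x<0 with |R(x)|<1.
x=-0.72: |R|=0.4545
R=−1: 1+5/9x = −1+4/9x ⇒ -1/9x=2 ⇒ x=2/(-1/9)=-18.0000
Confirm numerically:
  x=-15.818: |R|=0.96981 <1
  x=-12.766: |R|=0.91286 <1
  x=-10.499: |R|=0.85291 <1
  x=-10.038: |R|=0.83801 <1
  x=-18.043: |R|=1.00053 >1
  x=-18.034: |R|=1.00042 >1
Interval (-18.0000, 0).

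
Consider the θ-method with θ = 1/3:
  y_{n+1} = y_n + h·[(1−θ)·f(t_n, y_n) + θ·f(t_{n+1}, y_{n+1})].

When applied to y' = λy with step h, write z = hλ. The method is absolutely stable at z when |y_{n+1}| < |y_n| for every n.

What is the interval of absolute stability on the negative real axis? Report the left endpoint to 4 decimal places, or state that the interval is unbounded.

Test eqn y'=λy, z=hλ:
  y_{n+1} = y_n + z·[2/3·y_n + 1/3·y_{n+1}] ⇒ (1 − 1/3z)y_{n+1} = (1 + 2/3z)y_n
  Hence R(z) = (1 + 2/3z)/(1 − 1/3z).

Solve |R(x)|<1 on ℝ⁻.
x=-0.38: |R|=0.6627
R=−1: 1+2/3x = −1+1/3x ⇒ -1/3x=2 ⇒ x=2/(-1/3)=-6.0000
Confirm numerically:
  x=-5.522: |R|=0.94391 <1
  x=-5.185: |R|=0.90043 <1
  x=-5.018: |R|=0.87753 <1
  x=-3.582: |R|=0.63263 <1
  x=-6.481: |R|=1.05073 >1
  x=-6.346: |R|=1.03702 >1
  x=-6.150: |R|=1.01639 >1
Stable set (-6.0000, 0).

(-6.0000, 0).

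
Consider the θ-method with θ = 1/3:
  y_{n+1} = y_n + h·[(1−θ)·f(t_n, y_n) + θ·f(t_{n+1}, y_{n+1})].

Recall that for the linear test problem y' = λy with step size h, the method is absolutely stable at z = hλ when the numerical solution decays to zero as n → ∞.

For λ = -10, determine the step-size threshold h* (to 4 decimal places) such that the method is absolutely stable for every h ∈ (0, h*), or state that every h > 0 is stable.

With y'=λy (z=hλ):
  y_{n+1} = y_n + z·[2/3·y_n + 1/3·y_{n+1}] ⇒ (1 − 1/3z)y_{n+1} = (1 + 2/3z)y_n
  R(z) = (1 + 2/3z)/(1 − 1/3z).

Need |R(x)|<1, x<0.
x=-1.65: |R|=0.0645
R=−1: 1+2/3x = −1+1/3x ⇒ -1/3x=2 ⇒ x=2/(-1/3)=-6.0000
Confirm numerically:
  x=-4.628: |R|=0.82014 <1
  x=-3.428: |R|=0.59988 <1
  x=-2.680: |R|=0.41549 <1
  x=-6.591: |R|=1.06162 >1
  x=-6.397: |R|=1.04225 >1
Interval (-6.0000, 0).

(-6.0000,0); λ=-10 ⇒ h* = (6)/10 = 0.6000.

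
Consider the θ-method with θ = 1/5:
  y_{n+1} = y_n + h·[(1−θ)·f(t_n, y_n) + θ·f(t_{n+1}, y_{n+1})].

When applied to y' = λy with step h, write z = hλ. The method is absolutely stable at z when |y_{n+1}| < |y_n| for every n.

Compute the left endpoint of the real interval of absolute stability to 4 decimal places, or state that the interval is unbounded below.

On y'=λy, z=hλ:
  y_{n+1} = y_n + z·[4/5·y_n + 1/5·y_{n+1}] ⇒ (1 − 1/5z)y_{n+1} = (1 + 4/5z)y_n
  Hence R(z) = (1 + 4/5z)/(1 − 1/5z).

Boundary: |R(x)|=1, x<0.
x=-0.6: |R|=0.4643
R=−1: 1+4/5x = −1+1/5x ⇒ -3/5x=2 ⇒ x=2/(-3/5)=-3.3333
Confirm numerically:
  x=-3.259: |R|=0.97300 <1
  x=-1.980: |R|=0.41834 <1
  x=-1.882: |R|=0.36734 <1
  x=-3.562: |R|=1.08012 >1
  x=-3.388: |R|=1.01955 >1
Interval (-3.3333, 0).

left endpoint -3.3333.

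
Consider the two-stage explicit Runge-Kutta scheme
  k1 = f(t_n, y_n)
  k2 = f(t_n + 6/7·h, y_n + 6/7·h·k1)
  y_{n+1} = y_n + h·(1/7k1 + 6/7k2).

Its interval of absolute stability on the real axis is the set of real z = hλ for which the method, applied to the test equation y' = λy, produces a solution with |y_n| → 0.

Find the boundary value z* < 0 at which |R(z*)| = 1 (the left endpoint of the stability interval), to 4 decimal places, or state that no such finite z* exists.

z* = -1.3611.

Test eqn y'=λy, z=hλ:
  k1=λy_n ⇒ h·k1=z·y_n;  k2=λ(1+6/7z)y_n ⇒ h·k2=z(1+6/7z)y_n
  y_{n+1}/y_n = 1 + 1/7z + 6/7z(1+6/7z) = 1 + z + 36/49z²
  Hence R(z) = 1 + z + 36/49z².

Find x<0 with |R(x)|<1.
x=-1.72: |R|=1.4535
R=1: x+36/49x²=0 ⇒ x=−49/36=-1.3611; min R=1−1/(4·36/49)=0.6597>−1
Confirm numerically:
  x=-1.117: |R|=0.79967 <1
  x=-0.963: |R|=0.71833 <1
  x=-0.611: |R|=0.66328 <1
  x=-1.765: |R|=1.52374 >1
  x=-1.557: |R|=1.22408 >1
So |R|<1 on (-1.3611, 0).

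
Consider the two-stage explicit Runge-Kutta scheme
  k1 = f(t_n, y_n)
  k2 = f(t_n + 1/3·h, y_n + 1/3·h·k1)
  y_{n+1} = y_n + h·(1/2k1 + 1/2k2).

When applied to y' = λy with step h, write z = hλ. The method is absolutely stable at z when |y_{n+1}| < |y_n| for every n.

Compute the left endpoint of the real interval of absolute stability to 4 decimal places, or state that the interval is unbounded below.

left endpoint -6.0000.

Test eqn y'=λy, z=hλ:
  k1=λy_n ⇒ h·k1=z·y_n;  k2=λ(1+1/3z)y_n ⇒ h·k2=z(1+1/3z)y_n
  y_{n+1}/y_n = 1 + 1/2z + 1/2z(1+1/3z) = 1 + z + 1/6z²
  ⇒ R(z) = 1 + z + 1/6z².

Need |R(x)|<1, x<0.
x=-0.97: |R|=0.1868
R=1: x+1/6x²=0 ⇒ x=−6=-6.0000; min R=1−1/(4·1/6)=-0.5000>−1
Confirm numerically:
  x=-5.329: |R|=0.40404 <1
  x=-4.777: |R|=0.02629 <1
  x=-4.641: |R|=0.05119 <1
  x=-3.940: |R|=0.35273 <1
  x=-6.408: |R|=1.43574 >1
  x=-6.401: |R|=1.42780 >1
Interval (-6.0000, 0).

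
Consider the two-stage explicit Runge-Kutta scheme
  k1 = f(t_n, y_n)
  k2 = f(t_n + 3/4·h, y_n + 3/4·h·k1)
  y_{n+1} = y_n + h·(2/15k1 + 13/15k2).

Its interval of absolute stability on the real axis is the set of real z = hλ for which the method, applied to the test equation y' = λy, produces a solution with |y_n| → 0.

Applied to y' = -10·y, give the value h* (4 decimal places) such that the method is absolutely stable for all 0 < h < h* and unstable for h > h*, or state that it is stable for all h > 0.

(-1.5385,0); λ=-10 ⇒ h* = (20/13)/10 = 0.1538.

With y'=λy (z=hλ):
  k1=λy_n ⇒ h·k1=z·y_n;  k2=λ(1+3/4z)y_n ⇒ h·k2=z(1+3/4z)y_n
  y_{n+1}/y_n = 1 + 2/15z + 13/15z(1+3/4z) = 1 + z + 13/20z²
  ⇒ R(z) = 1 + z + 13/20z².

Boundary: |R(x)|=1, x<0.
x=-0.5: |R|=0.6625
R=1: x+13/20x²=0 ⇒ x=−20/13=-1.5385; min R=1−1/(4·13/20)=0.6154>−1
Confirm numerically:
  x=-1.232: |R|=0.75459 <1
  x=-1.016: |R|=0.65497 <1
  x=-0.873: |R|=0.62238 <1
  x=-0.626: |R|=0.62872 <1
  x=-1.904: |R|=1.45239 >1
  x=-1.597: |R|=1.06077 >1
Interval (-1.5385, 0).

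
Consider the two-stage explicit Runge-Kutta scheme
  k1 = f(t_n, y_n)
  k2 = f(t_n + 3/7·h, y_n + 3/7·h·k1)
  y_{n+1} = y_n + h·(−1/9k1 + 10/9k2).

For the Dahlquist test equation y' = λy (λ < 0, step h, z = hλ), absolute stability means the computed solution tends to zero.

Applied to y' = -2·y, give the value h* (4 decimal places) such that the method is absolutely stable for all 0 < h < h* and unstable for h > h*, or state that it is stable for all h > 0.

(-2.1000,0); λ=-2 ⇒ h* = (21/10)/2 = 1.0500.

With y'=λy (z=hλ):
  k1=λy_n ⇒ h·k1=z·y_n;  k2=λ(1+3/7z)y_n ⇒ h·k2=z(1+3/7z)y_n
  y_{n+1}/y_n = 1 − 1/9z + 10/9z(1+3/7z) = 1 + z + 10/21z²
  R(z) = 1 + z + 10/21z².

Boundary: |R(x)|=1, x<0.
x=-0.45: |R|=0.6464
R=1: x+10/21x²=0 ⇒ x=−21/10=-2.1000; min R=1−1/(4·10/21)=0.4750>−1
Confirm numerically:
  x=-2.040: |R|=0.94171 <1
  x=-0.943: |R|=0.48045 <1
  x=-0.934: |R|=0.48141 <1
  x=-0.863: |R|=0.49165 <1
  x=-2.454: |R|=1.41367 >1
  x=-2.189: |R|=1.09277 >1
Interval (-2.1000, 0).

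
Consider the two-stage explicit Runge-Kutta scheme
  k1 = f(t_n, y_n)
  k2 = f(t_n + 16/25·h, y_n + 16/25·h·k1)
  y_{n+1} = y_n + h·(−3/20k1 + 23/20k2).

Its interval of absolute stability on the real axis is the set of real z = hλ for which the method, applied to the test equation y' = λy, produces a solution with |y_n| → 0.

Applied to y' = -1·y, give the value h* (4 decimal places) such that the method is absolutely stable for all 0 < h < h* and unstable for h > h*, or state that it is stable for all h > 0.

(-1.3587,0); λ=-1 ⇒ h* = (125/92)/1 = 1.3587.

Set f=λy, z=hλ:
  k1=λy_n ⇒ h·k1=z·y_n;  k2=λ(1+16/25z)y_n ⇒ h·k2=z(1+16/25z)y_n
  y_{n+1}/y_n = 1 − 3/20z + 23/20z(1+16/25z) = 1 + z + 92/125z²
  ⇒ R(z) = 1 + z + 92/125z².

Need |R(x)|<1, x<0.
x=-1.01: |R|=0.7408
R=1: x+92/125x²=0 ⇒ x=−125/92=-1.3587; min R=1−1/(4·92/125)=0.6603>−1
Confirm numerically:
  x=-0.969: |R|=0.72208 <1
  x=-0.877: |R|=0.68908 <1
  x=-0.840: |R|=0.67932 <1
  x=-0.705: |R|=0.66081 <1
  x=-1.948: |R|=1.84490 >1
  x=-1.471: |R|=1.12159 >1
So |R|<1 on (-1.3587, 0).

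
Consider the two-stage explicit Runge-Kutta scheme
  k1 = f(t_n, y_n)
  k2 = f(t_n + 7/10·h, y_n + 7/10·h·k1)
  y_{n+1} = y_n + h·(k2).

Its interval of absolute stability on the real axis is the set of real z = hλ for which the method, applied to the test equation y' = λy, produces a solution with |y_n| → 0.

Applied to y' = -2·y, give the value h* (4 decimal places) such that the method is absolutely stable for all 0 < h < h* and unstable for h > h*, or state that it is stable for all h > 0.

Set f=λy, z=hλ:
  k1=λy_n ⇒ h·k1=z·y_n;  k2=λ(1+7/10z)y_n ⇒ h·k2=z(1+7/10z)y_n
  y_{n+1}/y_n = 1 + z(1+7/10z) = 1 + z + 7/10z²
  ⇒ R(z) = 1 + z + 7/10z².

Solve |R(x)|<1 on ℝ⁻.
x=-0.69: |R|=0.6433
R=1: x+7/10x²=0 ⇒ x=−10/7=-1.4286; min R=1−1/(4·7/10)=0.6429>−1
Confirm numerically:
  x=-1.408: |R|=0.97972 <1
  x=-1.137: |R|=0.76794 <1
  x=-1.030: |R|=0.71263 <1
  x=-1.902: |R|=1.63032 >1
  x=-1.741: |R|=1.38076 >1
  x=-1.599: |R|=1.19076 >1
Stable set (-1.4286, 0).

(-1.4286,0); λ=-2 ⇒ h* = (10/7)/2 = 0.7143.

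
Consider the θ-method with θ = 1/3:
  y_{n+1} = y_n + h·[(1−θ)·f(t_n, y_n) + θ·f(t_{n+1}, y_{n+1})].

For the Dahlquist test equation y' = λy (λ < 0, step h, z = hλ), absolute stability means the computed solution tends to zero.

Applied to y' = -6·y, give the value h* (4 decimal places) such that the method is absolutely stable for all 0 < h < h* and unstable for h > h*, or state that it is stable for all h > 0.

With y'=λy (z=hλ):
  y_{n+1} = y_n + z·[2/3·y_n + 1/3·y_{n+1}] ⇒ (1 − 1/3z)y_{n+1} = (1 + 2/3z)y_n
  so R(z) = (1 + 2/3z)/(1 − 1/3z).

Find x<0 with |R(x)|<1.
x=-0.56: |R|=0.5281
R=−1: 1+2/3x = −1+1/3x ⇒ -1/3x=2 ⇒ x=2/(-1/3)=-6.0000
Confirm numerically:
  x=-5.970: |R|=0.99666 <1
  x=-5.360: |R|=0.92344 <1
  x=-5.003: |R|=0.87542 <1
  x=-3.348: |R|=0.58223 <1
  x=-6.307: |R|=1.03299 >1
  x=-6.162: |R|=1.01768 >1
Interval (-6.0000, 0).

(-6.0000,0); λ=-6 ⇒ h* = (6)/6 = 1.0000.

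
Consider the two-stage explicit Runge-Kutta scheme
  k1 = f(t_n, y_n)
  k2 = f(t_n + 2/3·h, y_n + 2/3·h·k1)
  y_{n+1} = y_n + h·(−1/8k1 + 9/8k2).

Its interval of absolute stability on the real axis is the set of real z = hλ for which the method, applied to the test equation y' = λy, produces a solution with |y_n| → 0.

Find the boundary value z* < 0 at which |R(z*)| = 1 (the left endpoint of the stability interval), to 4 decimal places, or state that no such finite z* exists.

z* = -1.3333.

Set f=λy, z=hλ:
  k1=λy_n ⇒ h·k1=z·y_n;  k2=λ(1+2/3z)y_n ⇒ h·k2=z(1+2/3z)y_n
  y_{n+1}/y_n = 1 − 1/8z + 9/8z(1+2/3z) = 1 + z + 3/4z²
  ⇒ R(z) = 1 + z + 3/4z².

Find x<0 with |R(x)|<1.
x=-0.74: |R|=0.6707
R=1: x+3/4x²=0 ⇒ x=−4/3=-1.3333; min R=1−1/(4·3/4)=0.6667>−1
Confirm numerically:
  x=-1.050: |R|=0.77688 <1
  x=-0.850: |R|=0.69188 <1
  x=-0.604: |R|=0.66961 <1
  x=-0.544: |R|=0.67795 <1
  x=-1.660: |R|=1.40670 >1
  x=-1.401: |R|=1.07110 >1
So |R|<1 on (-1.3333, 0).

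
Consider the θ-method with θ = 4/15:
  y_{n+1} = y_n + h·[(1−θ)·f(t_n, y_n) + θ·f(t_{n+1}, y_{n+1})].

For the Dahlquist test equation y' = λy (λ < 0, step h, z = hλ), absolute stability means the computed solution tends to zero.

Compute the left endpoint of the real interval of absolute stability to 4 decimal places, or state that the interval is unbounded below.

left endpoint -4.2857.

On y'=λy, z=hλ:
  y_{n+1} = y_n + z·[11/15·y_n + 4/15·y_{n+1}] ⇒ (1 − 4/15z)y_{n+1} = (1 + 11/15z)y_n
  ⇒ R(z) = (1 + 11/15z)/(1 − 4/15z).

Solve |R(x)|<1 on ℝ⁻.
x=-0.66: |R|=0.4388
R=−1: 1+11/15x = −1+4/15x ⇒ -7/15x=2 ⇒ x=2/(-7/15)=-4.2857
Confirm numerically:
  x=-3.615: |R|=0.84063 <1
  x=-3.410: |R|=0.78596 <1
  x=-2.419: |R|=0.47046 <1
  x=-4.800: |R|=1.10526 >1
  x=-4.767: |R|=1.09889 >1
  x=-4.447: |R|=1.03443 >1
Stable set (-4.2857, 0).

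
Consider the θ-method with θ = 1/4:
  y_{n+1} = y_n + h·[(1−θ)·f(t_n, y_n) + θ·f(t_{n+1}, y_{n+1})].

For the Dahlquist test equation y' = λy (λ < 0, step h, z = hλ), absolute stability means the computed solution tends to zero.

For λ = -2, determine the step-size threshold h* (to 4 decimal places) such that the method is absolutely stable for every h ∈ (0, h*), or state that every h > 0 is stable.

(-4.0000,0); λ=-2 ⇒ h* = (4)/2 = 2.0000.

With y'=λy (z=hλ):
  y_{n+1} = y_n + z·[3/4·y_n + 1/4·y_{n+1}] ⇒ (1 − 1/4z)y_{n+1} = (1 + 3/4z)y_n
  so R(z) = (1 + 3/4z)/(1 − 1/4z).

Solve |R(x)|<1 on ℝ⁻.
x=-1.24: |R|=0.0534
R=−1: 1+3/4x = −1+1/4x ⇒ -1/2x=2 ⇒ x=2/(-1/2)=-4.0000
Confirm numerically:
  x=-3.782: |R|=0.94397 <1
  x=-3.128: |R|=0.75533 <1
  x=-2.725: |R|=0.62082 <1
  x=-4.472: |R|=1.11143 >1
  x=-4.081: |R|=1.02005 >1
Stable set (-4.0000, 0).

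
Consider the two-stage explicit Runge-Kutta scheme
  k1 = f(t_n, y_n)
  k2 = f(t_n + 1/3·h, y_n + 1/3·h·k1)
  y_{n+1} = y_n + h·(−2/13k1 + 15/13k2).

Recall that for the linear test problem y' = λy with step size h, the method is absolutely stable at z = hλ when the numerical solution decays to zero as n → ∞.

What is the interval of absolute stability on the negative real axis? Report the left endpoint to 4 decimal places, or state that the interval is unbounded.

On y'=λy, z=hλ:
  k1=λy_n ⇒ h·k1=z·y_n;  k2=λ(1+1/3z)y_n ⇒ h·k2=z(1+1/3z)y_n
  y_{n+1}/y_n = 1 − 2/13z + 15/13z(1+1/3z) = 1 + z + 5/13z²
  R(z) = 1 + z + 5/13z².

Need |R(x)|<1, x<0.
x=-0.63: |R|=0.5227
R=1: x+5/13x²=0 ⇒ x=−13/5=-2.6000; min R=1−1/(4·5/13)=0.3500>−1
Confirm numerically:
  x=-2.399: |R|=0.81454 <1
  x=-2.127: |R|=0.61305 <1
  x=-1.953: |R|=0.51400 <1
  x=-1.804: |R|=0.44770 <1
  x=-2.710: |R|=1.11465 >1
  x=-2.624: |R|=1.02422 >1
So |R|<1 on (-2.6000, 0).

(-2.6000, 0).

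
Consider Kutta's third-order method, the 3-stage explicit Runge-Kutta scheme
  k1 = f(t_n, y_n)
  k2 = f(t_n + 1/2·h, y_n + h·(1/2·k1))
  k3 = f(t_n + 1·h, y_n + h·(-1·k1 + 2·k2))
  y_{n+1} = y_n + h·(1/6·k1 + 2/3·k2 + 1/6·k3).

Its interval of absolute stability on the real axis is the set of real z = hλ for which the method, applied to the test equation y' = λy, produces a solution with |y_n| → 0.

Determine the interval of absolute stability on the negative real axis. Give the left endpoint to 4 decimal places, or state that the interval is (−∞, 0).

Test eqn y'=λy, z=hλ:
  order 3, 3-stage ⇒ R(z)=1+z+z^2/2+z^3/6
  (e.g. R(-1.15)=0.25777, |R|=0.25777)

Need |R(x)|<1, x<0.
x=-1.15: |R|=0.2578
|R(-1.94)|=0.2751 |R(-1.72)|=0.0889 |R(-1.6)|=0.0027
Bisect:
  x_lo=-2.9360 |R|=1.8442  x_hi=-0.1135 |R|=0.8927
  mid=-1.52478 |R|=0.04686 →hi
  mid=-2.23041 |R|=0.59233 →hi
  mid=-2.58323 |R|=1.11971 →lo
  mid=-2.40682 |R|=0.83413 →hi
  mid=-2.49503 |R|=0.97110 →hi
  mid=-2.53913 |R|=1.04391 →lo
  mid=-2.51708 |R|=1.00714 →lo
  ...
  [-2.51277,-2.51260] ⇒ x*=-2.5127
So |R|<1 on (-2.5127, 0).

z∈(-2.5127,0).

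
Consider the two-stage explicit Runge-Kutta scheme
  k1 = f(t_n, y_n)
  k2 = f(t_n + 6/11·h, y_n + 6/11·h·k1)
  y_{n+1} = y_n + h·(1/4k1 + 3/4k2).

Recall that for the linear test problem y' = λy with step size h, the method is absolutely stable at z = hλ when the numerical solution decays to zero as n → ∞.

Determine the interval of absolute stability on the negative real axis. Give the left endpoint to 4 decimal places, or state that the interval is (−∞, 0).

z∈(-2.4444,0).

Test eqn y'=λy, z=hλ:
  k1=λy_n ⇒ h·k1=z·y_n;  k2=λ(1+6/11z)y_n ⇒ h·k2=z(1+6/11z)y_n
  y_{n+1}/y_n = 1 + 1/4z + 3/4z(1+6/11z) = 1 + z + 9/22z²
  so R(z) = 1 + z + 9/22z².

Find x<0 with |R(x)|<1.
x=-1.1: |R|=0.3950
R=1: x+9/22x²=0 ⇒ x=−22/9=-2.4444; min R=1−1/(4·9/22)=0.3889>−1
Confirm numerically:
  x=-1.978: |R|=0.62256 <1
  x=-1.741: |R|=0.49899 <1
  x=-1.561: |R|=0.43584 <1
  x=-2.788: |R|=1.39184 >1
  x=-2.677: |R|=1.25468 >1
  x=-2.528: |R|=1.08641 >1
Stable set (-2.4444, 0).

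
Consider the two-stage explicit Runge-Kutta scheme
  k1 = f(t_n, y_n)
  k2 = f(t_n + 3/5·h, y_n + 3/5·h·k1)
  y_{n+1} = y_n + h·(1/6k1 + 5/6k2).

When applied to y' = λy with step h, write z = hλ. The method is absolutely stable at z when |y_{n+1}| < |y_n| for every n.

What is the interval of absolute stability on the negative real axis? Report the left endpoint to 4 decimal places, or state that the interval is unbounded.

Test eqn y'=λy, z=hλ:
  k1=λy_n ⇒ h·k1=z·y_n;  k2=λ(1+3/5z)y_n ⇒ h·k2=z(1+3/5z)y_n
  y_{n+1}/y_n = 1 + 1/6z + 5/6z(1+3/5z) = 1 + z + 1/2z²
  so R(z) = 1 + z + 1/2z².

Find x<0 with |R(x)|<1.
x=-0.8: |R|=0.5200
R=1: x+1/2x²=0 ⇒ x=−2=-2.0000; min R=1−1/(4·1/2)=0.5000>−1
Confirm numerically:
  x=-1.926: |R|=0.92874 <1
  x=-1.585: |R|=0.67111 <1
  x=-1.534: |R|=0.64258 <1
  x=-0.820: |R|=0.51620 <1
  x=-2.363: |R|=1.42888 >1
  x=-2.220: |R|=1.24420 >1
Interval (-2.0000, 0).

z∈(-2.0000,0).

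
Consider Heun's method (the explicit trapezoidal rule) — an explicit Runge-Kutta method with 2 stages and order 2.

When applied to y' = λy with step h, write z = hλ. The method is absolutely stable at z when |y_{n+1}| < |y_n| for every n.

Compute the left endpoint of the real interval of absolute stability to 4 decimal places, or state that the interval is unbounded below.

left endpoint -2.0000.

Set f=λy, z=hλ:
  order 2, 2-stage ⇒ R(z)=1+z+z^2/2
  (e.g. R(-0.75)=0.53125, |R|=0.53125)

Boundary: |R(x)|=1, x<0.
x=-0.75: |R|=0.5312
|R(-1.24)|=0.5288 |R(-1.1)|=0.5050 |R(-0.66)|=0.5578
Bisect:
  x_lo=-2.8321 |R|=2.1783  x_hi=-0.0950 |R|=0.9096
  mid=-1.46352 |R|=0.60742 →hi
  mid=-2.14780 |R|=1.15872 →lo
  mid=-1.80566 |R|=0.82454 →hi
  mid=-1.97673 |R|=0.97700 →hi
  mid=-2.06226 |R|=1.06420 →lo
  mid=-2.01950 |R|=1.01969 →lo
  mid=-1.99811 |R|=0.99811 →hi
  ...
  [-2.00012,-1.99995] ⇒ x*=-2.0000
Interval (-2.0000, 0).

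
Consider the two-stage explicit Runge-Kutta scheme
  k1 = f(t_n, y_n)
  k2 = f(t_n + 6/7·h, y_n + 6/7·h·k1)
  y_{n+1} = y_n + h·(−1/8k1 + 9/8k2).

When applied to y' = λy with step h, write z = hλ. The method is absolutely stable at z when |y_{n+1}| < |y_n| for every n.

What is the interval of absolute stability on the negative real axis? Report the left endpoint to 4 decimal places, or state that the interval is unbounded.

z∈(-1.0370,0).

Set f=λy, z=hλ:
  k1=λy_n ⇒ h·k1=z·y_n;  k2=λ(1+6/7z)y_n ⇒ h·k2=z(1+6/7z)y_n
  y_{n+1}/y_n = 1 − 1/8z + 9/8z(1+6/7z) = 1 + z + 27/28z²
  Hence R(z) = 1 + z + 27/28z².

Need |R(x)|<1, x<0.
x=-1.66: |R|=1.9972
R=1: x+27/28x²=0 ⇒ x=−28/27=-1.0370; min R=1−1/(4·27/28)=0.7407>−1
Confirm numerically:
  x=-0.997: |R|=0.96151 <1
  x=-0.859: |R|=0.85253 <1
  x=-0.707: |R|=0.77500 <1
  x=-0.616: |R|=0.74990 <1
  x=-1.607: |R|=1.88322 >1
  x=-1.348: |R|=1.40421 >1
So |R|<1 on (-1.0370, 0).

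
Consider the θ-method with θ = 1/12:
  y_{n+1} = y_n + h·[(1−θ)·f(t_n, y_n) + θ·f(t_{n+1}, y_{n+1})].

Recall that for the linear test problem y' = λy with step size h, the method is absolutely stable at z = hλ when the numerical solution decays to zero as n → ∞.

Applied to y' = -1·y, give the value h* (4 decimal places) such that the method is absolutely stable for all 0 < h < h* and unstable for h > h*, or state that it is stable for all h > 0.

(-2.4000,0); λ=-1 ⇒ h* = (12/5)/1 = 2.4000.

Test eqn y'=λy, z=hλ:
  y_{n+1} = y_n + z·[11/12·y_n + 1/12·y_{n+1}] ⇒ (1 − 1/12z)y_{n+1} = (1 + 11/12z)y_n
  R(z) = (1 + 11/12z)/(1 − 1/12z).

Boundary: |R(x)|=1, x<0.
x=-1.35: |R|=0.2135
R=−1: 1+11/12x = −1+1/12x ⇒ -5/6x=2 ⇒ x=2/(-5/6)=-2.4000
Confirm numerically:
  x=-1.979: |R|=0.69883 <1
  x=-1.306: |R|=0.17781 <1
  x=-1.214: |R|=0.10247 <1
  x=-2.830: |R|=1.28995 >1
  x=-2.765: |R|=1.24721 >1
Stable set (-2.4000, 0).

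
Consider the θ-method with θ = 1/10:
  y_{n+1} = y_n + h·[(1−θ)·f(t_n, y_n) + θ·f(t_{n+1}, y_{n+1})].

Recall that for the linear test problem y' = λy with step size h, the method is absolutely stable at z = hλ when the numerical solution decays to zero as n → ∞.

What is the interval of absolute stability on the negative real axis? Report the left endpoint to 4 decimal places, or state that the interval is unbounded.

With y'=λy (z=hλ):
  y_{n+1} = y_n + z·[9/10·y_n + 1/10·y_{n+1}] ⇒ (1 − 1/10z)y_{n+1} = (1 + 9/10z)y_n
  so R(z) = (1 + 9/10z)/(1 − 1/10z).

Boundary: |R(x)|=1, x<0.
x=-0.93: |R|=0.1491
R=−1: 1+9/10x = −1+1/10x ⇒ -4/5x=2 ⇒ x=2/(-4/5)=-2.5000
Confirm numerically:
  x=-1.884: |R|=0.58532 <1
  x=-1.498: |R|=0.30284 <1
  x=-1.071: |R|=0.03261 <1
  x=-2.907: |R|=1.25227 >1
  x=-2.725: |R|=1.14145 >1
So |R|<1 on (-2.5000, 0).

z∈(-2.5000,0).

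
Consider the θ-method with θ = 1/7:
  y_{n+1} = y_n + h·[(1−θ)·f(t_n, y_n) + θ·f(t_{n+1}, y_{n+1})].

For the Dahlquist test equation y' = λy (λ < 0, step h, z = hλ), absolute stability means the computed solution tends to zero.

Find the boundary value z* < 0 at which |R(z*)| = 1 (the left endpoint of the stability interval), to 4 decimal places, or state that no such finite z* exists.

With y'=λy (z=hλ):
  y_{n+1} = y_n + z·[6/7·y_n + 1/7·y_{n+1}] ⇒ (1 − 1/7z)y_{n+1} = (1 + 6/7z)y_n
  so R(z) = (1 + 6/7z)/(1 − 1/7z).

Find x<0 with |R(x)|<1.
x=-1.03: |R|=0.1021
R=−1: 1+6/7x = −1+1/7x ⇒ -5/7x=2 ⇒ x=2/(-5/7)=-2.8000
Confirm numerically:
  x=-1.579: |R|=0.28838 <1
  x=-1.550: |R|=0.26901 <1
  x=-1.248: |R|=0.05917 <1
  x=-3.374: |R|=1.27665 >1
  x=-2.981: |R|=1.09067 >1
So |R|<1 on (-2.8000, 0).

left endpoint -2.8000.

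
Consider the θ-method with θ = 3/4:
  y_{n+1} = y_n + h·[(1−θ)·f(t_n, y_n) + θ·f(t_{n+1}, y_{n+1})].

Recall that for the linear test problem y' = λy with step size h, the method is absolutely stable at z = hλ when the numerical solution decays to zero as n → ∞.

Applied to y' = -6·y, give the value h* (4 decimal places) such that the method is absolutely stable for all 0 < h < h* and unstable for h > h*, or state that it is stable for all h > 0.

Test eqn y'=λy, z=hλ:
  y_{n+1} = y_n + z·[1/4·y_n + 3/4·y_{n+1}] ⇒ (1 − 3/4z)y_{n+1} = (1 + 1/4z)y_n
  R(z) = (1 + 1/4z)/(1 − 3/4z).

Solve |R(x)|<1 on ℝ⁻.
x=-0.67: |R|=0.5541
x=-2: |R|=0.2000
x=-10: |R|=0.1765
x=-100: |R|=0.3158
θ=3/4≥1/2 ⇒ |1+1/4x|<|1−3/4x| ∀x<0 ⇒ stable on all of ℝ⁻.

(−∞, 0) — no finite endpoint. Any h>0 works for λ=-6.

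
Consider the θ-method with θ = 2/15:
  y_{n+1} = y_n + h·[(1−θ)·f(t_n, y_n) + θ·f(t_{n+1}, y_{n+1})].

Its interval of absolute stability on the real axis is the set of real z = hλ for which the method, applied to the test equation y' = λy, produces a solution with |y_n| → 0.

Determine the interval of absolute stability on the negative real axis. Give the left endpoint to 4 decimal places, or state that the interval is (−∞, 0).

With y'=λy (z=hλ):
  y_{n+1} = y_n + z·[13/15·y_n + 2/15·y_{n+1}] ⇒ (1 − 2/15z)y_{n+1} = (1 + 13/15z)y_n
  Hence R(z) = (1 + 13/15z)/(1 − 2/15z).

Need |R(x)|<1, x<0.
x=-1.49: |R|=0.2430
R=−1: 1+13/15x = −1+2/15x ⇒ -11/15x=2 ⇒ x=2/(-11/15)=-2.7273
Confirm numerically:
  x=-2.158: |R|=0.67581 <1
  x=-2.048: |R|=0.60871 <1
  x=-2.045: |R|=0.60686 <1
  x=-3.247: |R|=1.26598 >1
  x=-3.001: |R|=1.14337 >1
  x=-2.839: |R|=1.05944 >1
Stable set (-2.7273, 0).

z∈(-2.7273,0).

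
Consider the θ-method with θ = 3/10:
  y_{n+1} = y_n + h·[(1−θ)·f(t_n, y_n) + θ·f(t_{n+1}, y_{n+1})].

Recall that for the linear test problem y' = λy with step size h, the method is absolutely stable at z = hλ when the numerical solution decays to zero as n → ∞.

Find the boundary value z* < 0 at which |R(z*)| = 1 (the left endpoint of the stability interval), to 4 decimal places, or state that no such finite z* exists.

Test eqn y'=λy, z=hλ:
  y_{n+1} = y_n + z·[7/10·y_n + 3/10·y_{n+1}] ⇒ (1 − 3/10z)y_{n+1} = (1 + 7/10z)y_n
  ⇒ R(z) = (1 + 7/10z)/(1 − 3/10z).

Need |R(x)|<1, x<0.
x=-0.66: |R|=0.4491
R=−1: 1+7/10x = −1+3/10x ⇒ -2/5x=2 ⇒ x=2/(-2/5)=-5.0000
Confirm numerically:
  x=-4.790: |R|=0.96553 <1
  x=-4.782: |R|=0.96418 <1
  x=-4.768: |R|=0.96182 <1
  x=-5.528: |R|=1.07945 >1
  x=-5.406: |R|=1.06194 >1
Interval (-5.0000, 0).

left endpoint -5.0000.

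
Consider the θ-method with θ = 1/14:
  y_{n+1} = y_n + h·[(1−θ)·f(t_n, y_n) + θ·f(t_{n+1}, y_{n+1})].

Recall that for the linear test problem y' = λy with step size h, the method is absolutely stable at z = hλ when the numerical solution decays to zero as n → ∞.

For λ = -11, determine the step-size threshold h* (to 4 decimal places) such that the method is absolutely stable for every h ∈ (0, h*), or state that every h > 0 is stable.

(-2.3333,0); λ=-11 ⇒ h* = (7/3)/11 = 0.2121.

Set f=λy, z=hλ:
  y_{n+1} = y_n + z·[13/14·y_n + 1/14·y_{n+1}] ⇒ (1 − 1/14z)y_{n+1} = (1 + 13/14z)y_n
  ⇒ R(z) = (1 + 13/14z)/(1 − 1/14z).

Find x<0 with |R(x)|<1.
x=-1.52: |R|=0.3711
R=−1: 1+13/14x = −1+1/14x ⇒ -6/7x=2 ⇒ x=2/(-6/7)=-2.3333
Confirm numerically:
  x=-2.183: |R|=0.88852 <1
  x=-1.713: |R|=0.52625 <1
  x=-1.650: |R|=0.47604 <1
  x=-0.994: |R|=0.07190 <1
  x=-2.931: |R|=1.42360 >1
  x=-2.726: |R|=1.28172 >1
Interval (-2.3333, 0).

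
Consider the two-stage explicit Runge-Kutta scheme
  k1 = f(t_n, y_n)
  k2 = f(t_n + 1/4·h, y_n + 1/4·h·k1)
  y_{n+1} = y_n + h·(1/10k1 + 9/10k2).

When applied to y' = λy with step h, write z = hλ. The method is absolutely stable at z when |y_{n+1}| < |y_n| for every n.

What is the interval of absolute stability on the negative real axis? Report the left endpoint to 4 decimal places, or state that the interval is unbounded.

z∈(-4.4444,0).

On y'=λy, z=hλ:
  k1=λy_n ⇒ h·k1=z·y_n;  k2=λ(1+1/4z)y_n ⇒ h·k2=z(1+1/4z)y_n
  y_{n+1}/y_n = 1 + 1/10z + 9/10z(1+1/4z) = 1 + z + 9/40z²
  ⇒ R(z) = 1 + z + 9/40z².

Solve |R(x)|<1 on ℝ⁻.
x=-0.84: |R|=0.3188
R=1: x+9/40x²=0 ⇒ x=−40/9=-4.4444; min R=1−1/(4·9/40)=-0.1111>−1
Confirm numerically:
  x=-4.254: |R|=0.81772 <1
  x=-3.942: |R|=0.55436 <1
  x=-2.971: |R|=0.01504 <1
  x=-1.812: |R|=0.07325 <1
  x=-5.026: |R|=1.65765 >1
  x=-4.983: |R|=1.60382 >1
  x=-4.718: |R|=1.29039 >1
So |R|<1 on (-4.4444, 0).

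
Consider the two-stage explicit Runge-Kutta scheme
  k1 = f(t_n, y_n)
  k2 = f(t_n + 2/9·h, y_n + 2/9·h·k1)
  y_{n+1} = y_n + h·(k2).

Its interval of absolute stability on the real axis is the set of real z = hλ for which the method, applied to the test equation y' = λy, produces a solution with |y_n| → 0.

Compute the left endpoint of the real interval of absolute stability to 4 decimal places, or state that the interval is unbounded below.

On y'=λy, z=hλ:
  k1=λy_n ⇒ h·k1=z·y_n;  k2=λ(1+2/9z)y_n ⇒ h·k2=z(1+2/9z)y_n
  y_{n+1}/y_n = 1 + z(1+2/9z) = 1 + z + 2/9z²
  so R(z) = 1 + z + 2/9z².

Solve |R(x)|<1 on ℝ⁻.
x=-0.35: |R|=0.6772
R=1: x+2/9x²=0 ⇒ x=−9/2=-4.5000; min R=1−1/(4·2/9)=-0.1250>−1
Confirm numerically:
  x=-3.781: |R|=0.39588 <1
  x=-3.694: |R|=0.33836 <1
  x=-3.307: |R|=0.12328 <1
  x=-2.046: |R|=0.11575 <1
  x=-4.779: |R|=1.29630 >1
  x=-4.578: |R|=1.07935 >1
Stable set (-4.5000, 0).

z* = -4.5000.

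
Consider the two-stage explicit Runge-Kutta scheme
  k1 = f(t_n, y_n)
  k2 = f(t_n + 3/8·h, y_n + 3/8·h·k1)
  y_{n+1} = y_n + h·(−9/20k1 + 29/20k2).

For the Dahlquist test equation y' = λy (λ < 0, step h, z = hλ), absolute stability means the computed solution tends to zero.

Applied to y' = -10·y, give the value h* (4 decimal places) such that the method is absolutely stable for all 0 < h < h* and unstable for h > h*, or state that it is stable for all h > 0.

On y'=λy, z=hλ:
  k1=λy_n ⇒ h·k1=z·y_n;  k2=λ(1+3/8z)y_n ⇒ h·k2=z(1+3/8z)y_n
  y_{n+1}/y_n = 1 − 9/20z + 29/20z(1+3/8z) = 1 + z + 87/160z²
  ⇒ R(z) = 1 + z + 87/160z².

Find x<0 with |R(x)|<1.
x=-1.34: |R|=0.6364
R=1: x+87/160x²=0 ⇒ x=−160/87=-1.8391; min R=1−1/(4·87/160)=0.5402>−1
Confirm numerically:
  x=-1.600: |R|=0.79200 <1
  x=-1.425: |R|=0.67915 <1
  x=-0.781: |R|=0.55067 <1
  x=-2.345: |R|=1.64509 >1
  x=-2.171: |R|=1.39182 >1
  x=-2.144: |R|=1.35548 >1
Stable set (-1.8391, 0).

(-1.8391,0); λ=-10 ⇒ h* = (160/87)/10 = 0.1839.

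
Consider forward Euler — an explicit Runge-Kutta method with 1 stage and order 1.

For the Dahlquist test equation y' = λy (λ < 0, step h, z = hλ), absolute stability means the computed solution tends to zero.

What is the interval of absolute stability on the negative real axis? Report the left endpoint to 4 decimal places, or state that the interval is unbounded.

z∈(-2.0000,0).

On y'=λy, z=hλ:
  order 1, 1-stage ⇒ R(z)=1+z
  (e.g. R(-0.93)=0.07000, |R|=0.07000)

Solve |R(x)|<1 on ℝ⁻.
x=-0.93: |R|=0.0700
|R(-2.39)|=1.3900 |R(-2.04)|=1.0400 |R(-0.66)|=0.3400
Bisect:
  x_lo=-2.3786 |R|=1.3786  x_hi=-0.2212 |R|=0.7788
  mid=-1.29986 |R|=0.29986 →hi
  mid=-1.83921 |R|=0.83921 →hi
  mid=-2.10888 |R|=1.10888 →lo
  mid=-1.97404 |R|=0.97404 →hi
  mid=-2.04146 |R|=1.04146 →lo
  mid=-2.00775 |R|=1.00775 →lo
  mid=-1.99090 |R|=0.99090 →hi
  mid=-1.99933 |R|=0.99933 →hi
  ...
  [-2.00012,-1.99998] ⇒ x*=-2.0000
Interval (-2.0000, 0).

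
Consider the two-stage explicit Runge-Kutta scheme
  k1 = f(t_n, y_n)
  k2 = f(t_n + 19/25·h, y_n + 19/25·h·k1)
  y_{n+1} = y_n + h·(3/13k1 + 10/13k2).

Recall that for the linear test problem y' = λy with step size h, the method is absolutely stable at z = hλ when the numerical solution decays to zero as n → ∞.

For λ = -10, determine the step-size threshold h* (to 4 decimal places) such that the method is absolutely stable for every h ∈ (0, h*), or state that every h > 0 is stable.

(-1.7105,0); λ=-10 ⇒ h* = (65/38)/10 = 0.1711.

With y'=λy (z=hλ):
  k1=λy_n ⇒ h·k1=z·y_n;  k2=λ(1+19/25z)y_n ⇒ h·k2=z(1+19/25z)y_n
  y_{n+1}/y_n = 1 + 3/13z + 10/13z(1+19/25z) = 1 + z + 38/65z²
  Hence R(z) = 1 + z + 38/65z².

Solve |R(x)|<1 on ℝ⁻.
x=-0.83: |R|=0.5727
R=1: x+38/65x²=0 ⇒ x=−65/38=-1.7105; min R=1−1/(4·38/65)=0.5724>−1
Confirm numerically:
  x=-0.876: |R|=0.57262 <1
  x=-0.861: |R|=0.57239 <1
  x=-0.830: |R|=0.57274 <1
  x=-2.091: |R|=1.46510 >1
  x=-2.086: |R|=1.45789 >1
  x=-1.885: |R|=1.19227 >1
Interval (-1.7105, 0).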